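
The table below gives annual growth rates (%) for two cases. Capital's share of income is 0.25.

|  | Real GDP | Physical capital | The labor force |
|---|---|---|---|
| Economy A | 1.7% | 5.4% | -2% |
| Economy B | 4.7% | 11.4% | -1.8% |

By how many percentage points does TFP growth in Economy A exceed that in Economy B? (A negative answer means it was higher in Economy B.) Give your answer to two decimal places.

Labor's share = 1 − 0.25 = 0.75.
Economy A: TFP = 1.7 − 1.35 + 1.5 = 1.85%.
Economy B: TFP = 4.7 − 2.85 + 1.35 = 3.2%.
Difference = 1.85 − (3.2) = -1.35 pp.

-1.35 percentage points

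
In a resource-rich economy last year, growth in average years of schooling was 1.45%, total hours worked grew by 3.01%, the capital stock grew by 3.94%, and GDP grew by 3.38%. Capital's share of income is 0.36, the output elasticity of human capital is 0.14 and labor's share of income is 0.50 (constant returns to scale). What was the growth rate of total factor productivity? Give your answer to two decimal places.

Labor's share = 1 − 0.36 − 0.14 = 0.5.
The capital stock: 0.36 × 3.94 = 1.4184 pp.
Average years of schooling: 0.14 × 1.45 = 0.203 pp.
Total hours worked: 0.5 × 3.01 = 1.505 pp.
TFP growth = 3.38 − 3.1264 = 0.2536%.

Total factor productivity grew 0.25%.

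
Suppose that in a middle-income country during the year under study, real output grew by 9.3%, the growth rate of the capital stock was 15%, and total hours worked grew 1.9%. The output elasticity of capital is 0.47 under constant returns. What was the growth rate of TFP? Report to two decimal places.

TFP growth was 1.24%.

Labor's share = 1 − 0.47 = 0.53.
The capital stock: 0.47 × 15 = 7.05 pp.
Total hours worked: 0.53 × 1.9 = 1.007 pp.
TFP growth = 9.3 − 8.057 = 1.243%.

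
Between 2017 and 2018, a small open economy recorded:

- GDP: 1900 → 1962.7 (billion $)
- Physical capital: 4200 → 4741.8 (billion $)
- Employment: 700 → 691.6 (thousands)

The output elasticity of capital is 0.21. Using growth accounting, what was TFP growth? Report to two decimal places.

1.54%

GDP growth = (1962.7 − 1900) / 1900 = 3.3%.
Physical capital growth = (4741.8 − 4200) / 4200 = 12.9%.
Employment growth = (691.6 − 700) / 700 = -1.2%.
Labor's share = 1 − 0.21 = 0.79.
Physical capital: 0.21 × 12.9 = 2.709 pp.
Employment: 0.79 × (-1.2) = -0.948 pp.
TFP growth = 3.3 − 1.761 = 1.539%.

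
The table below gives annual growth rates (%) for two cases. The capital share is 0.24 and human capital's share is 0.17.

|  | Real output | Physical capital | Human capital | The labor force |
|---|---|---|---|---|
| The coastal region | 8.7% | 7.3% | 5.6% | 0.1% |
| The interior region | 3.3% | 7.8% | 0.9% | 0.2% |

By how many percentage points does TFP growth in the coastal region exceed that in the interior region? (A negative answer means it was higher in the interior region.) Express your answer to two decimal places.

Labor's share = 1 − 0.24 − 0.17 = 0.59.
The coastal region: TFP = 8.7 − 1.752 − 0.952 − 0.059 = 5.937%.
The interior region: TFP = 3.3 − 1.872 − 0.153 − 0.118 = 1.157%.
Difference = 5.937 − (1.157) = 4.78 pp.

4.78 percentage points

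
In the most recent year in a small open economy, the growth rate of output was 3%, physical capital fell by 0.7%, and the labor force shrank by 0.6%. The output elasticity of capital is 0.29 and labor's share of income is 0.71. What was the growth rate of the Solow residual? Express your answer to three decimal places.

3.629%

Labor's share = 1 − 0.29 = 0.71.
Physical capital: 0.29 × (-0.7) = -0.203 pp.
The labor force: 0.71 × (-0.6) = -0.426 pp.
TFP growth = 3 + 0.629 = 3.629%.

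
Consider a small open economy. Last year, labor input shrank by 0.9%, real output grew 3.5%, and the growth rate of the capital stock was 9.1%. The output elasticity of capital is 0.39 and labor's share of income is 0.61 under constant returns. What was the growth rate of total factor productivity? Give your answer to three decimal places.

Labor's share = 1 − 0.39 = 0.61.
The capital stock: 0.39 × 9.1 = 3.549 pp.
Labor input: 0.61 × (-0.9) = -0.549 pp.
TFP growth = 3.5 − 3 = 0.5%.

0.500%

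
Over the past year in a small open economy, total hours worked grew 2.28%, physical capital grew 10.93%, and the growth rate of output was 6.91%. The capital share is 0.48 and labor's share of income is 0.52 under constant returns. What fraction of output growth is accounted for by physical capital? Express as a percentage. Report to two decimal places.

Physical capital contributed 0.48 × 10.93 = 5.2464 pp.
Share of growth = 5.2464 / 6.91 × 100 = 75.9247%.

75.92%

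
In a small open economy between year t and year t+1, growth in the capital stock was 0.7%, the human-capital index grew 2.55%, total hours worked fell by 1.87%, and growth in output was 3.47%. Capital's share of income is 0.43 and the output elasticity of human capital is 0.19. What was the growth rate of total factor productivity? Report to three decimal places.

Labor's share = 1 − 0.43 − 0.19 = 0.38.
The capital stock: 0.43 × 0.7 = 0.301 pp.
The human-capital index: 0.19 × 2.55 = 0.4845 pp.
Total hours worked: 0.38 × (-1.87) = -0.7106 pp.
TFP growth = 3.47 − 0.0749 = 3.3951%.

3.395%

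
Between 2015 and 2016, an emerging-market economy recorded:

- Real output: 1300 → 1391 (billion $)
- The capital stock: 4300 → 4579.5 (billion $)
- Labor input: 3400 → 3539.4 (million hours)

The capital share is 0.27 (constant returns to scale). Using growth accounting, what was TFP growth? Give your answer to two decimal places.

TFP growth was 2.25%.

Real output growth = (1391 − 1300) / 1300 = 7%.
The capital stock growth = (4579.5 − 4300) / 4300 = 6.5%.
Labor input growth = (3539.4 − 3400) / 3400 = 4.1%.
Labor's share = 1 − 0.27 = 0.73.
The capital stock: 0.27 × 6.5 = 1.755 pp.
Labor input: 0.73 × 4.1 = 2.993 pp.
TFP growth = 7 − 4.748 = 2.252%.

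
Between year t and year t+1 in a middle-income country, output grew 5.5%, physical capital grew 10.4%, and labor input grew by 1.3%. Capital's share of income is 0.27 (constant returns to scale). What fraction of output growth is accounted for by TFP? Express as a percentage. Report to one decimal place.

Labor's share = 1 − 0.27 = 0.73.
Physical capital: 0.27 × 10.4 = 2.808 pp.
Labor input: 0.73 × 1.3 = 0.949 pp.
TFP growth = 5.5 − 3.757 = 1.743%.
TFP share of growth = 1.743 / 5.5 × 100 = 31.691%.

TFP accounted for 31.7% of growth.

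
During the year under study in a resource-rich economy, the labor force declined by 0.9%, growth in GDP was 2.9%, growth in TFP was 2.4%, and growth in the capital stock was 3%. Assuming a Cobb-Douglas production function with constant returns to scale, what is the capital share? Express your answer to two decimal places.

gY = gA + α·gK + (1−α)·gL, so gY − gA − gL = α(gK − gL).
2.9 − 2.4 + 0.9 = α × (3 − (-0.9)).
1.4 = 3.9 α, so α = 0.359.

The capital share is 0.36.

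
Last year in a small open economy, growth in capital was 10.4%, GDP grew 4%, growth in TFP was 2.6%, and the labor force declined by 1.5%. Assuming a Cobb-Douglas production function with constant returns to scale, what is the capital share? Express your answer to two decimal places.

0.24

gY = gA + α·gK + (1−α)·gL, so gY − gA − gL = α(gK − gL).
4 − 2.6 + 1.5 = α × (10.4 − (-1.5)).
2.9 = 11.9 α, so α = 0.2437.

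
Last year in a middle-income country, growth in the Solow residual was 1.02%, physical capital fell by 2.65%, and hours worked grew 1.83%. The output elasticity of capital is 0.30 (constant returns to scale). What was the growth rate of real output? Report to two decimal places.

Labor's share = 1 − 0.3 = 0.7.
Physical capital: 0.3 × (-2.65) = -0.795 pp.
Hours worked: 0.7 × 1.83 = 1.281 pp.
Output growth = 1.02 + 0.486 = 1.506%.

Real output growth was 1.51%.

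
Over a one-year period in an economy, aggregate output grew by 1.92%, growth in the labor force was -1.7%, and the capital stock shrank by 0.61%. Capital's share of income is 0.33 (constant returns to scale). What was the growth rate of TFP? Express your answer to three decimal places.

Labor's share = 1 − 0.33 = 0.67.
The capital stock: 0.33 × (-0.61) = -0.2013 pp.
The labor force: 0.67 × (-1.7) = -1.139 pp.
TFP growth = 1.92 + 1.3403 = 3.2603%.

3.260%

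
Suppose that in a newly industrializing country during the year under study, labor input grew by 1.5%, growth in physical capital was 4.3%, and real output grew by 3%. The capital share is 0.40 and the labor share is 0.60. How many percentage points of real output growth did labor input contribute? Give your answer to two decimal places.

0.90 pp

Labor's share = 1 − 0.4 = 0.6.
Contribution = share × growth = 0.6 × 1.5 = 0.9 pp.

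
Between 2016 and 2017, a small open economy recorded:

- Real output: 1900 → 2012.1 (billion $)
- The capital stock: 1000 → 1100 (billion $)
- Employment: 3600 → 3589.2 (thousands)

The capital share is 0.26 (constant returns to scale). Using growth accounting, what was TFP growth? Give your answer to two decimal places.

3.52%

Real output growth = (2012.1 − 1900) / 1900 = 5.9%.
The capital stock growth = (1100 − 1000) / 1000 = 10%.
Employment growth = (3589.2 − 3600) / 3600 = -0.3%.
Labor's share = 1 − 0.26 = 0.74.
The capital stock: 0.26 × 10 = 2.6 pp.
Employment: 0.74 × (-0.3) = -0.222 pp.
TFP growth = 5.9 − 2.378 = 3.522%.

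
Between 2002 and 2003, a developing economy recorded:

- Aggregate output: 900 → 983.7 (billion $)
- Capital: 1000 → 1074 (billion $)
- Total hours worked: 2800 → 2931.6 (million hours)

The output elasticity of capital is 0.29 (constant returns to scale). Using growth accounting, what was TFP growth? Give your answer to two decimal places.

TFP growth was 3.82%.

Aggregate output growth = (983.7 − 900) / 900 = 9.3%.
Capital growth = (1074 − 1000) / 1000 = 7.4%.
Total hours worked growth = (2931.6 − 2800) / 2800 = 4.7%.
Labor's share = 1 − 0.29 = 0.71.
Capital: 0.29 × 7.4 = 2.146 pp.
Total hours worked: 0.71 × 4.7 = 3.337 pp.
TFP growth = 9.3 − 5.483 = 3.817%.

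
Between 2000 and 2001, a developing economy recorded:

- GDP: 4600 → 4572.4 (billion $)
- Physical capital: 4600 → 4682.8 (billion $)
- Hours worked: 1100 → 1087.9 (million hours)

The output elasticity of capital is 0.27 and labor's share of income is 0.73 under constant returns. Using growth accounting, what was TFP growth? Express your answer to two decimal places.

GDP growth = (4572.4 − 4600) / 4600 = -0.6%.
Physical capital growth = (4682.8 − 4600) / 4600 = 1.8%.
Hours worked growth = (1087.9 − 1100) / 1100 = -1.1%.
Labor's share = 1 − 0.27 = 0.73.
Physical capital: 0.27 × 1.8 = 0.486 pp.
Hours worked: 0.73 × (-1.1) = -0.803 pp.
TFP growth = -0.6 + 0.317 = -0.283%.

-0.28%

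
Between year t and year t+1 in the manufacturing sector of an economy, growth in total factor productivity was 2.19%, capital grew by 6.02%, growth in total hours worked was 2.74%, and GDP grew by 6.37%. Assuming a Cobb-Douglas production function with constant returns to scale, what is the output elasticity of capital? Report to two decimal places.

gY = gA + α·gK + (1−α)·gL, so gY − gA − gL = α(gK − gL).
6.37 − 2.19 − 2.74 = α × (6.02 − 2.74).
1.44 = 3.28 α, so α = 0.439.

The output elasticity of capital is 0.44.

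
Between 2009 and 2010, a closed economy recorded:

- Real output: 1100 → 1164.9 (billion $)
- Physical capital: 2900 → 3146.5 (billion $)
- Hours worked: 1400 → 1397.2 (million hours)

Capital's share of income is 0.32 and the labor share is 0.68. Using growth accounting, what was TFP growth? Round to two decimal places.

Real output growth = (1164.9 − 1100) / 1100 = 5.9%.
Physical capital growth = (3146.5 − 2900) / 2900 = 8.5%.
Hours worked growth = (1397.2 − 1400) / 1400 = -0.2%.
Labor's share = 1 − 0.32 = 0.68.
Physical capital: 0.32 × 8.5 = 2.72 pp.
Hours worked: 0.68 × (-0.2) = -0.136 pp.
TFP growth = 5.9 − 2.584 = 3.316%.

TFP grew 3.32%.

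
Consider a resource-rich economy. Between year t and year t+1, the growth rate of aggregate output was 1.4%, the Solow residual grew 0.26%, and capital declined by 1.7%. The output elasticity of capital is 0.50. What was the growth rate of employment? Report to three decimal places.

Labor's share = 1 − 0.5 = 0.5.
gY = gA + 0.5×(-1.7) + 0.5×g.
0.5×g = 1.4 − 0.26 + 0.85 = 1.99.
g = 1.99 / 0.5 = 3.98%.

Employment grew 3.980%.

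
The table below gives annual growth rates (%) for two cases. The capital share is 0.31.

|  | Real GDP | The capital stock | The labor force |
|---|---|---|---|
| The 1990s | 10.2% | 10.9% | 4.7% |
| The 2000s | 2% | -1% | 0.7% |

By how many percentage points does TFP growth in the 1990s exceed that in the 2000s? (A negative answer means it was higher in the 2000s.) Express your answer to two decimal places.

Labor's share = 1 − 0.31 = 0.69.
The 1990s: TFP = 10.2 − 3.379 − 3.243 = 3.578%.
The 2000s: TFP = 2 + 0.31 − 0.483 = 1.827%.
Difference = 3.578 − (1.827) = 1.751 pp.

1.75 percentage points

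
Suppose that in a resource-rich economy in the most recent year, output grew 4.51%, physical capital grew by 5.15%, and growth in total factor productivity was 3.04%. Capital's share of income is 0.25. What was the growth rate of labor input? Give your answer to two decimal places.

Labor input growth was 0.24%.

Labor's share = 1 − 0.25 = 0.75.
gY = gA + 0.25×5.15 + 0.75×g.
0.75×g = 4.51 − 3.04 − 1.2875 = 0.1825.
g = 0.1825 / 0.75 = 0.2433%.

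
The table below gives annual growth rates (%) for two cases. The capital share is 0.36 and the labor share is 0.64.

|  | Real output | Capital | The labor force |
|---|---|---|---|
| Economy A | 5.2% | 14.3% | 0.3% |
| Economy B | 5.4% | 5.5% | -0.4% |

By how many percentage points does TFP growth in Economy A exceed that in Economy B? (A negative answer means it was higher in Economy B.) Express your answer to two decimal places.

-3.82 percentage points

Labor's share = 1 − 0.36 = 0.64.
Economy A: TFP = 5.2 − 5.148 − 0.192 = -0.14%.
Economy B: TFP = 5.4 − 1.98 + 0.256 = 3.676%.
Difference = -0.14 − (3.676) = -3.816 pp.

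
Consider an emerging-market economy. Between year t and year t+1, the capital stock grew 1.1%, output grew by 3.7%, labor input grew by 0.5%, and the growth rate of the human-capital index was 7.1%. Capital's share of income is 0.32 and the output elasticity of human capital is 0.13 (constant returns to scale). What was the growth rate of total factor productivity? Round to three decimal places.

Labor's share = 1 − 0.32 − 0.13 = 0.55.
The capital stock: 0.32 × 1.1 = 0.352 pp.
The human-capital index: 0.13 × 7.1 = 0.923 pp.
Labor input: 0.55 × 0.5 = 0.275 pp.
TFP growth = 3.7 − 1.55 = 2.15%.

Total factor productivity grew 2.150%.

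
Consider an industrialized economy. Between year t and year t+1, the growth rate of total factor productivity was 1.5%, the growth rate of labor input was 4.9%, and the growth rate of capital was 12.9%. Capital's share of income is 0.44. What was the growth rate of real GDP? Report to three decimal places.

9.920%

Labor's share = 1 − 0.44 = 0.56.
Capital: 0.44 × 12.9 = 5.676 pp.
Labor input: 0.56 × 4.9 = 2.744 pp.
Output growth = 1.5 + 8.42 = 9.92%.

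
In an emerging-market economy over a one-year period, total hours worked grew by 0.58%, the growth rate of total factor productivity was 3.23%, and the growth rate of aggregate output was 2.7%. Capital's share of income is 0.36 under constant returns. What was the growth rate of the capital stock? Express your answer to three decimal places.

Labor's share = 1 − 0.36 = 0.64.
gY = gA + 0.64×0.58 + 0.36×g.
0.36×g = 2.7 − 3.23 − 0.3712 = -0.9012.
g = -0.9012 / 0.36 = -2.50333%.

-2.503%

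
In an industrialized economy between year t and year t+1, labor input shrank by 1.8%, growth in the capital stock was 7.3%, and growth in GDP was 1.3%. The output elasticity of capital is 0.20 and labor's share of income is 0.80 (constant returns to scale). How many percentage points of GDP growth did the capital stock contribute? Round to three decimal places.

1.460

Contribution = share × growth = 0.2 × 7.3 = 1.46 pp.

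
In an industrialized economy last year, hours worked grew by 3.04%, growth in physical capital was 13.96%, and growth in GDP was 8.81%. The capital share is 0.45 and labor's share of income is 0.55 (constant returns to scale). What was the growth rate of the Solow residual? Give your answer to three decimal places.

0.856%

Labor's share = 1 − 0.45 = 0.55.
Physical capital: 0.45 × 13.96 = 6.282 pp.
Hours worked: 0.55 × 3.04 = 1.672 pp.
TFP growth = 8.81 − 7.954 = 0.856%.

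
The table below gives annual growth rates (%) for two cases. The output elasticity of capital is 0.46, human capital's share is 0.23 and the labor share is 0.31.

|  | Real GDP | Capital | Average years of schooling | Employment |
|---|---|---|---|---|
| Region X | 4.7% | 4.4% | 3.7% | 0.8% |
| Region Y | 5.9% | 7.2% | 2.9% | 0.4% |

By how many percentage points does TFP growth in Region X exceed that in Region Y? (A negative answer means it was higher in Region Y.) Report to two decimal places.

-0.22 percentage points

Labor's share = 1 − 0.46 − 0.23 = 0.31.
Region X: TFP = 4.7 − 2.024 − 0.851 − 0.248 = 1.577%.
Region Y: TFP = 5.9 − 3.312 − 0.667 − 0.124 = 1.797%.
Difference = 1.577 − (1.797) = -0.22 pp.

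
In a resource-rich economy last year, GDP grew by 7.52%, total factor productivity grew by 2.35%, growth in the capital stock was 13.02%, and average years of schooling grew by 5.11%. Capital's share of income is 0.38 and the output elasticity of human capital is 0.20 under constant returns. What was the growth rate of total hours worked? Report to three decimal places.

Labor's share = 1 − 0.38 − 0.2 = 0.42.
gY = gA + 0.38×13.02 + 0.2×5.11 + 0.42×g.
0.42×g = 7.52 − 2.35 − 5.9696 = -0.7996.
g = -0.7996 / 0.42 = -1.90381%.

-1.904%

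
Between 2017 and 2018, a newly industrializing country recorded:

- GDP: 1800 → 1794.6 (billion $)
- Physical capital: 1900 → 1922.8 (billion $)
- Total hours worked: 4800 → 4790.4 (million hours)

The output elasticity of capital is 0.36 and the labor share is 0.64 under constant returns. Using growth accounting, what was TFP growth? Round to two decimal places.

GDP growth = (1794.6 − 1800) / 1800 = -0.3%.
Physical capital growth = (1922.8 − 1900) / 1900 = 1.2%.
Total hours worked growth = (4790.4 − 4800) / 4800 = -0.2%.
Labor's share = 1 − 0.36 = 0.64.
Physical capital: 0.36 × 1.2 = 0.432 pp.
Total hours worked: 0.64 × (-0.2) = -0.128 pp.
TFP growth = -0.3 − 0.304 = -0.604%.

-0.60%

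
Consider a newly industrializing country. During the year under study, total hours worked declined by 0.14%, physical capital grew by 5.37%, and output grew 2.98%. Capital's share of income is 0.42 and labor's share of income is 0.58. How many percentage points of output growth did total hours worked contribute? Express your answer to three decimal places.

-0.081

Labor's share = 1 − 0.42 = 0.58.
Contribution = share × growth = 0.58 × (-0.14) = -0.0812 pp.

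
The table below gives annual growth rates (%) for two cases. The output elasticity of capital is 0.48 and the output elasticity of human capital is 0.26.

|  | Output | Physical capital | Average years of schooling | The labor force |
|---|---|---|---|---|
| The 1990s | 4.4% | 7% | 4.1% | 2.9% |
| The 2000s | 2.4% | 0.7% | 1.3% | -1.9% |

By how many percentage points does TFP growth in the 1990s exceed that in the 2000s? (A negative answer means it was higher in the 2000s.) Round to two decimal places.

-3.00 percentage points

Labor's share = 1 − 0.48 − 0.26 = 0.26.
The 1990s: TFP = 4.4 − 3.36 − 1.066 − 0.754 = -0.78%.
The 2000s: TFP = 2.4 − 0.336 − 0.338 + 0.494 = 2.22%.
Difference = -0.78 − (2.22) = -3 pp.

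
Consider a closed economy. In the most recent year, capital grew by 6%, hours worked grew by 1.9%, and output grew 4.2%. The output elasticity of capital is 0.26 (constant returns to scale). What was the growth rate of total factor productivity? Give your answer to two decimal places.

Labor's share = 1 − 0.26 = 0.74.
Capital: 0.26 × 6 = 1.56 pp.
Hours worked: 0.74 × 1.9 = 1.406 pp.
TFP growth = 4.2 − 2.966 = 1.234%.

Total factor productivity growth was 1.23%.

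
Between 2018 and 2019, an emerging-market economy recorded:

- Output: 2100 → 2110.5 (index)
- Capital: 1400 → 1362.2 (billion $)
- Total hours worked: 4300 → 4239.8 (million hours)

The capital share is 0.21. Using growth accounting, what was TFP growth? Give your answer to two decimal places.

2.17%

Output growth = (2110.5 − 2100) / 2100 = 0.5%.
Capital growth = (1362.2 − 1400) / 1400 = -2.7%.
Total hours worked growth = (4239.8 − 4300) / 4300 = -1.4%.
Labor's share = 1 − 0.21 = 0.79.
Capital: 0.21 × (-2.7) = -0.567 pp.
Total hours worked: 0.79 × (-1.4) = -1.106 pp.
TFP growth = 0.5 + 1.673 = 2.173%.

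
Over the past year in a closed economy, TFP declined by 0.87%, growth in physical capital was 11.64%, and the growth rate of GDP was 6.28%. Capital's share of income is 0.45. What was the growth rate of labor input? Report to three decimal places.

Labor input grew 3.476%.

Labor's share = 1 − 0.45 = 0.55.
gY = gA + 0.45×11.64 + 0.55×g.
0.55×g = 6.28 + 0.87 − 5.238 = 1.912.
g = 1.912 / 0.55 = 3.47636%.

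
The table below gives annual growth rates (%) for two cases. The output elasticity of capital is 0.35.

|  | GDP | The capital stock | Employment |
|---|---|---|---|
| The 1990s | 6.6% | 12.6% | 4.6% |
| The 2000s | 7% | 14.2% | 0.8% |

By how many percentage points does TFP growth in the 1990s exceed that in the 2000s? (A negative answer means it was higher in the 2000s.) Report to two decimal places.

-2.31 percentage points

Labor's share = 1 − 0.35 = 0.65.
The 1990s: TFP = 6.6 − 4.41 − 2.99 = -0.8%.
The 2000s: TFP = 7 − 4.97 − 0.52 = 1.51%.
Difference = -0.8 − (1.51) = -2.31 pp.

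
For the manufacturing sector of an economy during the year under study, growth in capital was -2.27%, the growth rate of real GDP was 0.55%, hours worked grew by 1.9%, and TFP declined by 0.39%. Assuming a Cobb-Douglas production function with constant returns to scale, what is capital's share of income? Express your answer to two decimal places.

gY = gA + α·gK + (1−α)·gL, so gY − gA − gL = α(gK − gL).
0.55 + 0.39 − 1.9 = α × (-2.27 − 1.9).
-0.96 = -4.17 α, so α = 0.2302.

Capital's share of income is 0.23.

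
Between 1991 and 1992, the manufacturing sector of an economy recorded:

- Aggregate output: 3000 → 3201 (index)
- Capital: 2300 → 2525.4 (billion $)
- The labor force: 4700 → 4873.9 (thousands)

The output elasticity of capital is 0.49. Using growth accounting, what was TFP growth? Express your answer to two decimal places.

Aggregate output growth = (3201 − 3000) / 3000 = 6.7%.
Capital growth = (2525.4 − 2300) / 2300 = 9.8%.
The labor force growth = (4873.9 − 4700) / 4700 = 3.7%.
Labor's share = 1 − 0.49 = 0.51.
Capital: 0.49 × 9.8 = 4.802 pp.
The labor force: 0.51 × 3.7 = 1.887 pp.
TFP growth = 6.7 − 6.689 = 0.011%.

TFP grew 0.01%.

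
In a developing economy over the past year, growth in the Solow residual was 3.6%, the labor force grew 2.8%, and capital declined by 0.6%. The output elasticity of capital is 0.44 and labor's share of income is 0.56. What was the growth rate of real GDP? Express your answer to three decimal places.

Labor's share = 1 − 0.44 = 0.56.
Capital: 0.44 × (-0.6) = -0.264 pp.
The labor force: 0.56 × 2.8 = 1.568 pp.
Output growth = 3.6 + 1.304 = 4.904%.

4.904%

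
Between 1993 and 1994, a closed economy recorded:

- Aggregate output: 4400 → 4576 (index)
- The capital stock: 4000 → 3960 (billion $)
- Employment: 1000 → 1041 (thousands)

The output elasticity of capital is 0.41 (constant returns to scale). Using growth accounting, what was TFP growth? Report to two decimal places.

1.99%

Aggregate output growth = (4576 − 4400) / 4400 = 4%.
The capital stock growth = (3960 − 4000) / 4000 = -1%.
Employment growth = (1041 − 1000) / 1000 = 4.1%.
Labor's share = 1 − 0.41 = 0.59.
The capital stock: 0.41 × (-1) = -0.41 pp.
Employment: 0.59 × 4.1 = 2.419 pp.
TFP growth = 4 − 2.009 = 1.991%.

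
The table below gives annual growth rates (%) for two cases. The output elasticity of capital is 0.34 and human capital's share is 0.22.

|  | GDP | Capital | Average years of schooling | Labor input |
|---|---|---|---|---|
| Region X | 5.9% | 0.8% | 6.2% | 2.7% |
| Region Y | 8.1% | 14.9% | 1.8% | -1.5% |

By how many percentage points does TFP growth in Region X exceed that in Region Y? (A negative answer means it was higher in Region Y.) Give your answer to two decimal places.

-0.22 percentage points

Labor's share = 1 − 0.34 − 0.22 = 0.44.
Region X: TFP = 5.9 − 0.272 − 1.364 − 1.188 = 3.076%.
Region Y: TFP = 8.1 − 5.066 − 0.396 + 0.66 = 3.298%.
Difference = 3.076 − (3.298) = -0.222 pp.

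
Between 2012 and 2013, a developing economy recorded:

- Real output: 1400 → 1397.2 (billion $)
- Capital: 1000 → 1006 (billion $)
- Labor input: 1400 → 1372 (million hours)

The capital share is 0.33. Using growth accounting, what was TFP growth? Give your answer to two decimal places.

TFP grew 0.94%.

Real output growth = (1397.2 − 1400) / 1400 = -0.2%.
Capital growth = (1006 − 1000) / 1000 = 0.6%.
Labor input growth = (1372 − 1400) / 1400 = -2%.
Labor's share = 1 − 0.33 = 0.67.
Capital: 0.33 × 0.6 = 0.198 pp.
Labor input: 0.67 × (-2) = -1.34 pp.
TFP growth = -0.2 + 1.142 = 0.942%.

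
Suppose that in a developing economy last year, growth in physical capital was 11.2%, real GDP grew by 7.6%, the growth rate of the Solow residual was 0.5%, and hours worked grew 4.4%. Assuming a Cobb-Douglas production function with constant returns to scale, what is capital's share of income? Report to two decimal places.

gY = gA + α·gK + (1−α)·gL, so gY − gA − gL = α(gK − gL).
7.6 − 0.5 − 4.4 = α × (11.2 − 4.4).
2.7 = 6.8 α, so α = 0.3971.

0.40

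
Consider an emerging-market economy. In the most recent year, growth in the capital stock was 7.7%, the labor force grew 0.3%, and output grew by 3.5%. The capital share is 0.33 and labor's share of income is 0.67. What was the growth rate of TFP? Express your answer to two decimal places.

Labor's share = 1 − 0.33 = 0.67.
The capital stock: 0.33 × 7.7 = 2.541 pp.
The labor force: 0.67 × 0.3 = 0.201 pp.
TFP growth = 3.5 − 2.742 = 0.758%.

0.76%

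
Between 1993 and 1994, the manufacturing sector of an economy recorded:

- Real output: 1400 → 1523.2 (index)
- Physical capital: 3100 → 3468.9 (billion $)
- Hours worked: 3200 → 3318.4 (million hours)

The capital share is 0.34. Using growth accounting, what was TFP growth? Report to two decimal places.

2.31%

Real output growth = (1523.2 − 1400) / 1400 = 8.8%.
Physical capital growth = (3468.9 − 3100) / 3100 = 11.9%.
Hours worked growth = (3318.4 − 3200) / 3200 = 3.7%.
Labor's share = 1 − 0.34 = 0.66.
Physical capital: 0.34 × 11.9 = 4.046 pp.
Hours worked: 0.66 × 3.7 = 2.442 pp.
TFP growth = 8.8 − 6.488 = 2.312%.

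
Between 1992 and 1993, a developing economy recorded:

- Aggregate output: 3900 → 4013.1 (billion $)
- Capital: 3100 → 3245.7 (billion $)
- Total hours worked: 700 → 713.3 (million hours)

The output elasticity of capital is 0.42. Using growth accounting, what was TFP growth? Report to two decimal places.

Aggregate output growth = (4013.1 − 3900) / 3900 = 2.9%.
Capital growth = (3245.7 − 3100) / 3100 = 4.7%.
Total hours worked growth = (713.3 − 700) / 700 = 1.9%.
Labor's share = 1 − 0.42 = 0.58.
Capital: 0.42 × 4.7 = 1.974 pp.
Total hours worked: 0.58 × 1.9 = 1.102 pp.
TFP growth = 2.9 − 3.076 = -0.176%.

-0.18%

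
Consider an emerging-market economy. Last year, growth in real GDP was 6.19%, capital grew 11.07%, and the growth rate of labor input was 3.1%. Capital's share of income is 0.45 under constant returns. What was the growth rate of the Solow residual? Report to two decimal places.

-0.50%

Labor's share = 1 − 0.45 = 0.55.
Capital: 0.45 × 11.07 = 4.9815 pp.
Labor input: 0.55 × 3.1 = 1.705 pp.
TFP growth = 6.19 − 6.6865 = -0.4965%.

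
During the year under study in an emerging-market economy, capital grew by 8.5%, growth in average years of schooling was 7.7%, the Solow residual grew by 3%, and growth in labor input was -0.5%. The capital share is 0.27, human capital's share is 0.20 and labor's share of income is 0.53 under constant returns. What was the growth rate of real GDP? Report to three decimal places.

6.570%

Labor's share = 1 − 0.27 − 0.2 = 0.53.
Capital: 0.27 × 8.5 = 2.295 pp.
Average years of schooling: 0.2 × 7.7 = 1.54 pp.
Labor input: 0.53 × (-0.5) = -0.265 pp.
Output growth = 3 + 3.57 = 6.57%.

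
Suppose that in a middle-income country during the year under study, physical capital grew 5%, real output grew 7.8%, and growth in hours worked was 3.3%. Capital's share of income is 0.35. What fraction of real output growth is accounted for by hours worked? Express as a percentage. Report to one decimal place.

27.5%

Labor's share = 1 − 0.35 = 0.65.
Hours worked contributed 0.65 × 3.3 = 2.145 pp.
Share of growth = 2.145 / 7.8 × 100 = 27.5%.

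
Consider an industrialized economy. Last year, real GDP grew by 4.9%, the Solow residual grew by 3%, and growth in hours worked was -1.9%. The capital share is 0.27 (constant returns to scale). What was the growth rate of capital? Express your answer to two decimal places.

Labor's share = 1 − 0.27 = 0.73.
gY = gA + 0.73×(-1.9) + 0.27×g.
0.27×g = 4.9 − 3 + 1.387 = 3.287.
g = 3.287 / 0.27 = 12.1741%.

Capital grew 12.17%.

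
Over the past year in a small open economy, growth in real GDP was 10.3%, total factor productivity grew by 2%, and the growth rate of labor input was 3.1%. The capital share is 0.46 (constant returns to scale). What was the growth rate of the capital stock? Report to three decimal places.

Labor's share = 1 − 0.46 = 0.54.
gY = gA + 0.54×3.1 + 0.46×g.
0.46×g = 10.3 − 2 − 1.674 = 6.626.
g = 6.626 / 0.46 = 14.40435%.

14.404%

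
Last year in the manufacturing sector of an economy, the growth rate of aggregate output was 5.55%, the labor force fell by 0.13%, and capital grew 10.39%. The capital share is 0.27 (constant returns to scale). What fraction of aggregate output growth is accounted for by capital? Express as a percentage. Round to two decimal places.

50.55%

Capital contributed 0.27 × 10.39 = 2.8053 pp.
Share of growth = 2.8053 / 5.55 × 100 = 50.5459%.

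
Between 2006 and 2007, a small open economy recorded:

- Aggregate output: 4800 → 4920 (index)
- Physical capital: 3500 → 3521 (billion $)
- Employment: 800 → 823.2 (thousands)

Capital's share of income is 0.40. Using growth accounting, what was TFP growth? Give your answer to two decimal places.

0.52%

Aggregate output growth = (4920 − 4800) / 4800 = 2.5%.
Physical capital growth = (3521 − 3500) / 3500 = 0.6%.
Employment growth = (823.2 − 800) / 800 = 2.9%.
Labor's share = 1 − 0.4 = 0.6.
Physical capital: 0.4 × 0.6 = 0.24 pp.
Employment: 0.6 × 2.9 = 1.74 pp.
TFP growth = 2.5 − 1.98 = 0.52%.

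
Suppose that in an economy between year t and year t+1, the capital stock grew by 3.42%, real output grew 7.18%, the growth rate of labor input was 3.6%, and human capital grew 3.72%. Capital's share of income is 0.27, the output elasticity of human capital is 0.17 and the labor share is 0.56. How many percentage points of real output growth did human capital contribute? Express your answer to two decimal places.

0.63

Contribution = share × growth = 0.17 × 3.72 = 0.6324 pp.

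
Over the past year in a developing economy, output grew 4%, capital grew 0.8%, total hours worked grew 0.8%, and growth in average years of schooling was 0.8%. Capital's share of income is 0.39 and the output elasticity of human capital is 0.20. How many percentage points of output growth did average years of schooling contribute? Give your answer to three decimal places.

Contribution = share × growth = 0.2 × 0.8 = 0.16 pp.

0.160 percentage points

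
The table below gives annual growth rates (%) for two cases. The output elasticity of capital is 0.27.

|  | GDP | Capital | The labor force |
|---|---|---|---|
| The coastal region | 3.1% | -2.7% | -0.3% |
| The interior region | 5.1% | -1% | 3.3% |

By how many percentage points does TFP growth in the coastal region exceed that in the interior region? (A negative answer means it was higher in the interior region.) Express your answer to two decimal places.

1.09 percentage points

Labor's share = 1 − 0.27 = 0.73.
The coastal region: TFP = 3.1 + 0.729 + 0.219 = 4.048%.
The interior region: TFP = 5.1 + 0.27 − 2.409 = 2.961%.
Difference = 4.048 − (2.961) = 1.087 pp.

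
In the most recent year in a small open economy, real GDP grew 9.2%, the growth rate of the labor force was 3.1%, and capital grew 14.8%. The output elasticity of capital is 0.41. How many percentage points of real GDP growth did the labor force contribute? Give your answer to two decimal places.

Labor's share = 1 − 0.41 = 0.59.
Contribution = share × growth = 0.59 × 3.1 = 1.829 pp.

1.83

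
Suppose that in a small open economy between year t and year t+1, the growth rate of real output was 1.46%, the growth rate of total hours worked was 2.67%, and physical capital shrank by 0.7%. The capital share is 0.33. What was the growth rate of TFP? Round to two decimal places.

-0.10%

Labor's share = 1 − 0.33 = 0.67.
Physical capital: 0.33 × (-0.7) = -0.231 pp.
Total hours worked: 0.67 × 2.67 = 1.7889 pp.
TFP growth = 1.46 − 1.5579 = -0.0979%.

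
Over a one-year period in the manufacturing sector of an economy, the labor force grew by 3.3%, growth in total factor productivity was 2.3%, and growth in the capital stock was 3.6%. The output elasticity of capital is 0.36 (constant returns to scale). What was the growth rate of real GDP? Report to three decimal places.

5.708%

Labor's share = 1 − 0.36 = 0.64.
The capital stock: 0.36 × 3.6 = 1.296 pp.
The labor force: 0.64 × 3.3 = 2.112 pp.
Output growth = 2.3 + 3.408 = 5.708%.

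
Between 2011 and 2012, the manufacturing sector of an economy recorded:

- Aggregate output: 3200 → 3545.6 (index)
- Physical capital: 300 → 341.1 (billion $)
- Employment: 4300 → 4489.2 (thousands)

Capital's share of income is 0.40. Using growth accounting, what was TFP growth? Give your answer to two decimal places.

2.68%

Aggregate output growth = (3545.6 − 3200) / 3200 = 10.8%.
Physical capital growth = (341.1 − 300) / 300 = 13.7%.
Employment growth = (4489.2 − 4300) / 4300 = 4.4%.
Labor's share = 1 − 0.4 = 0.6.
Physical capital: 0.4 × 13.7 = 5.48 pp.
Employment: 0.6 × 4.4 = 2.64 pp.
TFP growth = 10.8 − 8.12 = 2.68%.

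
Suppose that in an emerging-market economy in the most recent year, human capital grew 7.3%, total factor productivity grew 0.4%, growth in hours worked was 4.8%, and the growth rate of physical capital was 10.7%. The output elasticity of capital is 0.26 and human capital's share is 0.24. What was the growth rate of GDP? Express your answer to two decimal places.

Labor's share = 1 − 0.26 − 0.24 = 0.5.
Physical capital: 0.26 × 10.7 = 2.782 pp.
Human capital: 0.24 × 7.3 = 1.752 pp.
Hours worked: 0.5 × 4.8 = 2.4 pp.
Output growth = 0.4 + 6.934 = 7.334%.

7.33%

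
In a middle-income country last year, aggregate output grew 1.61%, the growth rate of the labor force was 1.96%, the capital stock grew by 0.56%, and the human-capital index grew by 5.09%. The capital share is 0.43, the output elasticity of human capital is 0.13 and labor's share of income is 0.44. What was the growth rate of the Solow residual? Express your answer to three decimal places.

-0.155%

Labor's share = 1 − 0.43 − 0.13 = 0.44.
The capital stock: 0.43 × 0.56 = 0.2408 pp.
The human-capital index: 0.13 × 5.09 = 0.6617 pp.
The labor force: 0.44 × 1.96 = 0.8624 pp.
TFP growth = 1.61 − 1.7649 = -0.1549%.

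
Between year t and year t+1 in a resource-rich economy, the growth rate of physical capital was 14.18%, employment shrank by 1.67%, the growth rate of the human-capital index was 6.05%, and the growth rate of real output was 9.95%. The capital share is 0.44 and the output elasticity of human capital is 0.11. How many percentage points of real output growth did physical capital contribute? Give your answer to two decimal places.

Contribution = share × growth = 0.44 × 14.18 = 6.2392 pp.

6.24 pp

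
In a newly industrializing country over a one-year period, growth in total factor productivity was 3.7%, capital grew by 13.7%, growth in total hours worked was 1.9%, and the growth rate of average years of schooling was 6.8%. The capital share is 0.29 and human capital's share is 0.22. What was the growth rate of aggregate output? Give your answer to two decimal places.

Labor's share = 1 − 0.29 − 0.22 = 0.49.
Capital: 0.29 × 13.7 = 3.973 pp.
Average years of schooling: 0.22 × 6.8 = 1.496 pp.
Total hours worked: 0.49 × 1.9 = 0.931 pp.
Output growth = 3.7 + 6.4 = 10.1%.

Aggregate output growth was 10.10%.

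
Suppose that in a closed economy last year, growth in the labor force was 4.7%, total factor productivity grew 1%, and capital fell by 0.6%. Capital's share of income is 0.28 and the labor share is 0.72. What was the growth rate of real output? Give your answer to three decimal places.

Real output growth was 4.216%.

Labor's share = 1 − 0.28 = 0.72.
Capital: 0.28 × (-0.6) = -0.168 pp.
The labor force: 0.72 × 4.7 = 3.384 pp.
Output growth = 1 + 3.216 = 4.216%.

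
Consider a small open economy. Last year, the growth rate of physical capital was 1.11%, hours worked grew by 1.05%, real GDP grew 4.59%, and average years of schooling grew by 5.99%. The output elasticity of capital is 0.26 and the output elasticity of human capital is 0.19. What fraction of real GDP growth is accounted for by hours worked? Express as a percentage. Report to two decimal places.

12.58%

Labor's share = 1 − 0.26 − 0.19 = 0.55.
Hours worked contributed 0.55 × 1.05 = 0.5775 pp.
Share of growth = 0.5775 / 4.59 × 100 = 12.5817%.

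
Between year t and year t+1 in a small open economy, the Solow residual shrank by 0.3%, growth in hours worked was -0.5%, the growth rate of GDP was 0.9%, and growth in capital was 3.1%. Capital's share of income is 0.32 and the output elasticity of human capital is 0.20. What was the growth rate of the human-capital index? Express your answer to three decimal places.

2.240%

Labor's share = 1 − 0.32 − 0.2 = 0.48.
gY = gA + 0.32×3.1 + 0.48×(-0.5) + 0.2×g.
0.2×g = 0.9 + 0.3 − 0.752 = 0.448.
g = 0.448 / 0.2 = 2.24%.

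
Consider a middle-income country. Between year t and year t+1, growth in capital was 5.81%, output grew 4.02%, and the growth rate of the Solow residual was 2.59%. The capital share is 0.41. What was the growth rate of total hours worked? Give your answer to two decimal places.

-1.61%

Labor's share = 1 − 0.41 = 0.59.
gY = gA + 0.41×5.81 + 0.59×g.
0.59×g = 4.02 − 2.59 − 2.3821 = -0.9521.
g = -0.9521 / 0.59 = -1.6137%.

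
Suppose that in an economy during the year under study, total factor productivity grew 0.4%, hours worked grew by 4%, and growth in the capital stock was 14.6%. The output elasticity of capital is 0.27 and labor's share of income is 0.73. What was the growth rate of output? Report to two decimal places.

Labor's share = 1 − 0.27 = 0.73.
The capital stock: 0.27 × 14.6 = 3.942 pp.
Hours worked: 0.73 × 4 = 2.92 pp.
Output growth = 0.4 + 6.862 = 7.262%.

7.26%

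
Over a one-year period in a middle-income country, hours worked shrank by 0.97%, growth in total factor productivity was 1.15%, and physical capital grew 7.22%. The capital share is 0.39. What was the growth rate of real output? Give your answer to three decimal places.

3.374%

Labor's share = 1 − 0.39 = 0.61.
Physical capital: 0.39 × 7.22 = 2.8158 pp.
Hours worked: 0.61 × (-0.97) = -0.5917 pp.
Output growth = 1.15 + 2.2241 = 3.3741%.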